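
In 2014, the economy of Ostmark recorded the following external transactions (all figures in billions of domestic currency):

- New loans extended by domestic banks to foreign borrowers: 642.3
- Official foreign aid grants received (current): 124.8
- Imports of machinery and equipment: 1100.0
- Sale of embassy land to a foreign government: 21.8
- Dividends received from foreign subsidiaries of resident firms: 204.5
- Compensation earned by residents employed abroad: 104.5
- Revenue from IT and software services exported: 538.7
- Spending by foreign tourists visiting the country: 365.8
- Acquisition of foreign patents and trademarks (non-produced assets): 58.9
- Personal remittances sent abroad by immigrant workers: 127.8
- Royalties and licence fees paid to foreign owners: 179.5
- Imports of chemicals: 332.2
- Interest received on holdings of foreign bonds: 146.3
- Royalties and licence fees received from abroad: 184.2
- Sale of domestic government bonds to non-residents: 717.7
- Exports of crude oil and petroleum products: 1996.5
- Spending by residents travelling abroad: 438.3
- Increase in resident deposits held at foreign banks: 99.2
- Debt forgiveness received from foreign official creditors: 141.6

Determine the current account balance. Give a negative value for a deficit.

1487.5

Goods: -1100.0 - 332.2 + 1996.5 = 564.3
Services: 538.7 + 365.8 - 179.5 + 184.2 - 438.3 = 470.9
Primary income: 146.3 + 204.5 + 104.5 = 455.3
Secondary income: 124.8 - 127.8 = -3.0
Current account = 564.3 + 470.9 + 455.3 + (-3.0) = 1487.5
(Excluded from the current account — financial account: new loans extended by domestic banks to foreign borrowers 642.3, sale of domestic government bonds to non-residents 717.7, increase in resident deposits held at foreign banks 99.2; capital account: sale of embassy land to a foreign government 21.8, acquisition of foreign patents and trademarks (non-produced assets) 58.9, debt forgiveness received from foreign official creditors 141.6.)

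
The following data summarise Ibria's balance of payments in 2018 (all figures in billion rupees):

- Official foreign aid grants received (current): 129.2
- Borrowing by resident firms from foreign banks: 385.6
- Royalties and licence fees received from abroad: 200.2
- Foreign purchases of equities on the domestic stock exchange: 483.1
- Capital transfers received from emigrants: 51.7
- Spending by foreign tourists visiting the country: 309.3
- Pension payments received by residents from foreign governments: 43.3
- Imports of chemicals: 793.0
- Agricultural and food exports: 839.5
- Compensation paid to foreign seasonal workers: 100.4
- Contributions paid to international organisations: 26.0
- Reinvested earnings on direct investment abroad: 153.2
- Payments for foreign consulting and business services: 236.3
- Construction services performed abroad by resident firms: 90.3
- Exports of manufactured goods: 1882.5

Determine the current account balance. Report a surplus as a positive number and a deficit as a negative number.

2491.8

Goods: 1882.5 - 793.0 + 839.5 = 1929.0
Services: -236.3 + 90.3 + 200.2 + 309.3 = 363.5
Primary income: -100.4 + 153.2 = 52.8
Secondary income: 43.3 + 129.2 - 26.0 = 146.5
Current account = 1929.0 + 363.5 + 52.8 + 146.5 = 2491.8
(Excluded from the current account — financial account: borrowing by resident firms from foreign banks 385.6, foreign purchases of equities on the domestic stock exchange 483.1; capital account: capital transfers received from emigrants 51.7.)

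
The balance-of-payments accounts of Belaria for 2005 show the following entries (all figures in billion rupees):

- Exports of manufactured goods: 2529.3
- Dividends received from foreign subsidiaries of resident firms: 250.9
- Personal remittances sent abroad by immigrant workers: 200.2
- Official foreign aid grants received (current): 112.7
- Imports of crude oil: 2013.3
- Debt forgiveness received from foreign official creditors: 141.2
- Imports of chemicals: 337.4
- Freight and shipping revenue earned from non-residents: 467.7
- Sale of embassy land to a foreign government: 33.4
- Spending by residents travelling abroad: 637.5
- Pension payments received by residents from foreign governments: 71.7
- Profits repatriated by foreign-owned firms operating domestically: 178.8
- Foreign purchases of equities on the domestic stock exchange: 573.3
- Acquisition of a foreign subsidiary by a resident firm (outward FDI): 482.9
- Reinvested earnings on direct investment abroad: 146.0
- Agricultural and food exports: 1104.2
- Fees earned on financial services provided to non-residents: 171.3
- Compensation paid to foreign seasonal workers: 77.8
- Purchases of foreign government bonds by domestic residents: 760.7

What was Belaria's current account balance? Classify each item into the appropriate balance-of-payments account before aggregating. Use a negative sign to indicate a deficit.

1408.8

Goods: -2013.3 + 1104.2 + 2529.3 - 337.4 = 1282.8
Services: 171.3 - 637.5 + 467.7 = 1.5
Primary income: 146.0 - 178.8 - 77.8 + 250.9 = 140.3
Secondary income: 71.7 + 112.7 - 200.2 = -15.8
Current account = 1282.8 + 1.5 + 140.3 + (-15.8) = 1408.8
(Excluded from the current account — capital account: debt forgiveness received from foreign official creditors 141.2, sale of embassy land to a foreign government 33.4; financial account: foreign purchases of equities on the domestic stock exchange 573.3, acquisition of a foreign subsidiary by a resident firm (outward FDI) 482.9, purchases of foreign government bonds by domestic residents 760.7.)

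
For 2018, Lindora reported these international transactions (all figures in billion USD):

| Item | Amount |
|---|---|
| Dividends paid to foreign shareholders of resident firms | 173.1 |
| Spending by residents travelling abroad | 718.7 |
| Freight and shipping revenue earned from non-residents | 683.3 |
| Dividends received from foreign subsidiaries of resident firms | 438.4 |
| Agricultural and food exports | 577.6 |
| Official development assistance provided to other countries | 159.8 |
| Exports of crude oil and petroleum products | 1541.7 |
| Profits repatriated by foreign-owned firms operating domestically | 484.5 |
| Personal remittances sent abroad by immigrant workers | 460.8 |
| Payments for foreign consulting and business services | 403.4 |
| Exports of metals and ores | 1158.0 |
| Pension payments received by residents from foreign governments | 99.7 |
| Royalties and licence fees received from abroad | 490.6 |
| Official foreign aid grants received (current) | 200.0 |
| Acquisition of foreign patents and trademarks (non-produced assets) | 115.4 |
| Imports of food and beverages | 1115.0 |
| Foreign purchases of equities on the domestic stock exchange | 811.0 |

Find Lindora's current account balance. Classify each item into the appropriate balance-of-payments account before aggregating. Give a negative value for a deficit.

Goods: 577.6 + 1158.0 + 1541.7 - 1115.0 = 2162.3
Services: -403.4 - 718.7 + 490.6 + 683.3 = 51.8
Primary income: -484.5 - 173.1 + 438.4 = -219.2
Secondary income: -159.8 + 200.0 + 99.7 - 460.8 = -320.9
Current account = 2162.3 + 51.8 + (-219.2) + (-320.9) = 1674.0
(Excluded from the current account — capital account: acquisition of foreign patents and trademarks (non-produced assets) 115.4; financial account: foreign purchases of equities on the domestic stock exchange 811.0.)

1674.0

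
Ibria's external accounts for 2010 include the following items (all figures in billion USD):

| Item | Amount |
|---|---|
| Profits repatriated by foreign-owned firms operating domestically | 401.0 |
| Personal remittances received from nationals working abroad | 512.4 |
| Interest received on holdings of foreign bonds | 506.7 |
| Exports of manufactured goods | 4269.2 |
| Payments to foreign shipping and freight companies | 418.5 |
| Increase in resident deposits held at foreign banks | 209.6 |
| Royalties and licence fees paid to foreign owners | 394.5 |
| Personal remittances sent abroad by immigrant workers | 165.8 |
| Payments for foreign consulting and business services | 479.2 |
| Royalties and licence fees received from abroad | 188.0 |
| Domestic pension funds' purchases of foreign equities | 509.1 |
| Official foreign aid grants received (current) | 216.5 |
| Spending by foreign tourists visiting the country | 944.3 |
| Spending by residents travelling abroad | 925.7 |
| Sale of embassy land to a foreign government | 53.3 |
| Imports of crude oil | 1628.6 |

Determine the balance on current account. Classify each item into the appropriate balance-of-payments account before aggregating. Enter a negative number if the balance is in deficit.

2223.8

Goods: 4269.2 - 1628.6 = 2640.6
Services: 188.0 + 944.3 - 479.2 - 418.5 - 925.7 - 394.5 = -1085.6
Primary income: 506.7 - 401.0 = 105.7
Secondary income: 216.5 + 512.4 - 165.8 = 563.1
Current account = 2640.6 + (-1085.6) + 105.7 + 563.1 = 2223.8
(Excluded from the current account — financial account: increase in resident deposits held at foreign banks 209.6, domestic pension funds' purchases of foreign equities 509.1; capital account: sale of embassy land to a foreign government 53.3.)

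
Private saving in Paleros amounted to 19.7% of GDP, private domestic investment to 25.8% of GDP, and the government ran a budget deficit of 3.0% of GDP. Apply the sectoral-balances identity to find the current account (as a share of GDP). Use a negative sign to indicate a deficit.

By the sectoral-balances identity, CA = (S_private - I) + (T - G).
Private balance = 19.7 - 25.8 = -6.1
Government balance (T - G) = -3.0
CA = -6.1 + (-3.0) = -9.1

-9.1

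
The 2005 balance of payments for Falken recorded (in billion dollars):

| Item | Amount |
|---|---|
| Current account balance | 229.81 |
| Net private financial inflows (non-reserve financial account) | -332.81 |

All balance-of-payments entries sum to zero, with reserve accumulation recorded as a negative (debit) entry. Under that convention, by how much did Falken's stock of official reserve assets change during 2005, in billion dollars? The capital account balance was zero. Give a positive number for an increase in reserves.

Official reserve transactions balance = -(229.81 + (-332.81)) = 103.00
An accumulation of reserves is recorded as a debit (negative entry), so the change in the stock of reserves is the negative of that balance.
Change in official reserves = -(103.00) = -103.00

-103.00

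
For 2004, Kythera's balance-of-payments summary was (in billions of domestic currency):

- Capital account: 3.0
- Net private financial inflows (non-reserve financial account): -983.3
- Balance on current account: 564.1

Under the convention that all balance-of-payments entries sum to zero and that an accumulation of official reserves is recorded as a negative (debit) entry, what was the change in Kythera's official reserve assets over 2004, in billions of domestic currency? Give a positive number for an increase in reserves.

-416.2

Official reserve transactions balance = -(564.1 + 3.0 + (-983.3)) = 416.2
An accumulation of reserves is recorded as a debit (negative entry), so the change in the stock of reserves is the negative of that balance.
Change in official reserves = -(416.2) = -416.2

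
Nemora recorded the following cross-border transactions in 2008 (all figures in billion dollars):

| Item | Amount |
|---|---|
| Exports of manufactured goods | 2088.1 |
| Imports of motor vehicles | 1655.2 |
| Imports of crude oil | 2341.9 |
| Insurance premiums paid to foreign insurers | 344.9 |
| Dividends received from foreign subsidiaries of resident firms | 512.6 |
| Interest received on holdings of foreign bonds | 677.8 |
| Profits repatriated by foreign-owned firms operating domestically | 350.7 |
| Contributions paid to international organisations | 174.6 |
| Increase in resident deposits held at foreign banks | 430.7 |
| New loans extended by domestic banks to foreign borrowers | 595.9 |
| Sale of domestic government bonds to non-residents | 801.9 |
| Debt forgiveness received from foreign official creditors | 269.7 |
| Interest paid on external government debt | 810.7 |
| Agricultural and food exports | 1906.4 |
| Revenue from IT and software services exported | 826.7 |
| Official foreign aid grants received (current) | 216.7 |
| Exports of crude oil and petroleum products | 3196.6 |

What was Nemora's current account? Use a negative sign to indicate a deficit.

Goods: -1655.2 + 2088.1 + 1906.4 - 2341.9 + 3196.6 = 3194.0
Services: -344.9 + 826.7 = 481.8
Primary income: 512.6 + 677.8 - 810.7 - 350.7 = 29.0
Secondary income: -174.6 + 216.7 = 42.1
Current account = 3194.0 + 481.8 + 29.0 + 42.1 = 3746.9
(Excluded from the current account — financial account: increase in resident deposits held at foreign banks 430.7, new loans extended by domestic banks to foreign borrowers 595.9, sale of domestic government bonds to non-residents 801.9; capital account: debt forgiveness received from foreign official creditors 269.7.)

3746.9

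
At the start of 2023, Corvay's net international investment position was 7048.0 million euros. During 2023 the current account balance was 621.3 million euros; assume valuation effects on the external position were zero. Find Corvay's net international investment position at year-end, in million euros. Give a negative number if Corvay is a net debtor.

With no valuation effects, change in NIIP = current account = 621.3
End-of-year NIIP = 7048.0 + 621.3 = 7669.3

7669.3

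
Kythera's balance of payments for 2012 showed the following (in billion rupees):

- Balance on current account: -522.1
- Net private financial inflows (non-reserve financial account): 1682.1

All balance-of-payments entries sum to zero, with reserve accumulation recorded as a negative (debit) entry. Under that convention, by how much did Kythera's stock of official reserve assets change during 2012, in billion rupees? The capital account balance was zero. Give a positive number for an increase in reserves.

Official reserve transactions balance = -((-522.1) + 1682.1) = -1160.0
An accumulation of reserves is recorded as a debit (negative entry), so the change in the stock of reserves is the negative of that balance.
Change in official reserves = -(-1160.0) = 1160.0

1160.0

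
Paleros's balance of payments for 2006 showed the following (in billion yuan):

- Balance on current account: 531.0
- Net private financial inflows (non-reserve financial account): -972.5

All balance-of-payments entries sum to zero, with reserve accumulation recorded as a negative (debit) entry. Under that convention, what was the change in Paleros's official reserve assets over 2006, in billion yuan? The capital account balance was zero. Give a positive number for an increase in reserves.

Official reserve transactions balance = -(531.0 + (-972.5)) = 441.5
An accumulation of reserves is recorded as a debit (negative entry), so the change in the stock of reserves is the negative of that balance.
Change in official reserves = -(441.5) = -441.5

-441.5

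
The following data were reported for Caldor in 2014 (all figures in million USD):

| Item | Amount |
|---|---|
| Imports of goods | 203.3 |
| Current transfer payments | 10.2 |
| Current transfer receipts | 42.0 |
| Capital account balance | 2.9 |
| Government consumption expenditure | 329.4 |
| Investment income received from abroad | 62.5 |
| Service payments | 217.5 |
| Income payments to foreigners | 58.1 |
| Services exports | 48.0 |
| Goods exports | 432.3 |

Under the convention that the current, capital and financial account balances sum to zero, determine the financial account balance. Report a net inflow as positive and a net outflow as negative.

Goods balance = 432.3 - 203.3 = 229.0
Services balance = 48.0 - 217.5 = -169.5
Trade balance (goods + services) = 229.0 + (-169.5) = 59.5
Net primary income = 62.5 - 58.1 = 4.4
Net secondary income = 42.0 - 10.2 = 31.8
Current account = 59.5 + 4.4 + 31.8 = 95.7
Financial account = -(95.7 + 2.9) = -98.6

-98.6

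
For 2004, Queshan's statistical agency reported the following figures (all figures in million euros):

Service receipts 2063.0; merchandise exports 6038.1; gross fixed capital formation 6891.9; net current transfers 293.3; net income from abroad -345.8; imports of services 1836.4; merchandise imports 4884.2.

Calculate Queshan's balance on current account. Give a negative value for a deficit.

Goods balance = 6038.1 - 4884.2 = 1153.9
Services balance = 2063.0 - 1836.4 = 226.6
Trade balance (goods + services) = 1153.9 + 226.6 = 1380.5
Net primary income = -345.8
Net secondary income = 293.3
Current account = 1380.5 + (-345.8) + 293.3 = 1328.0

1328.0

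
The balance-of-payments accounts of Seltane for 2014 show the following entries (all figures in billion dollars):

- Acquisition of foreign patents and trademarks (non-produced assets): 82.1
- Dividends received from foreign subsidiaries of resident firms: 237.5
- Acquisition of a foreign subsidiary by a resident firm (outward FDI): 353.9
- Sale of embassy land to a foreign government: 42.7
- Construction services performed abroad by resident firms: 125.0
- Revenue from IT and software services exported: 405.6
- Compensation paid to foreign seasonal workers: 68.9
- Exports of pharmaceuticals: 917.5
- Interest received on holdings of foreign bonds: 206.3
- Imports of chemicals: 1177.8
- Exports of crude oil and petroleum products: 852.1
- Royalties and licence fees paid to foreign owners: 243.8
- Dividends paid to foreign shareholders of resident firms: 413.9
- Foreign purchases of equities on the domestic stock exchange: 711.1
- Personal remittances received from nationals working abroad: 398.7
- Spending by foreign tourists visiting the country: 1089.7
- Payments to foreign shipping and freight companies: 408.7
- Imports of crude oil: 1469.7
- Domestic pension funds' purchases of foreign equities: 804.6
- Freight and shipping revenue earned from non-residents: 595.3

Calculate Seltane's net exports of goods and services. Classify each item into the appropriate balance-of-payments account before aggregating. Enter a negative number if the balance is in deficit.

685.2

Goods: -1469.7 - 1177.8 + 917.5 + 852.1 = -877.9
Services: 1089.7 + 595.3 - 243.8 + 405.6 - 408.7 + 125.0 = 1563.1
Trade balance = -877.9 + 1563.1 = 685.2
(Excluded from the trade balance — capital account: acquisition of foreign patents and trademarks (non-produced assets) 82.1, sale of embassy land to a foreign government 42.7; primary income: dividends received from foreign subsidiaries of resident firms 237.5, compensation paid to foreign seasonal workers 68.9, interest received on holdings of foreign bonds 206.3, dividends paid to foreign shareholders of resident firms 413.9; financial account: acquisition of a foreign subsidiary by a resident firm (outward FDI) 353.9, foreign purchases of equities on the domestic stock exchange 711.1, domestic pension funds' purchases of foreign equities 804.6; secondary income: personal remittances received from nationals working abroad 398.7.)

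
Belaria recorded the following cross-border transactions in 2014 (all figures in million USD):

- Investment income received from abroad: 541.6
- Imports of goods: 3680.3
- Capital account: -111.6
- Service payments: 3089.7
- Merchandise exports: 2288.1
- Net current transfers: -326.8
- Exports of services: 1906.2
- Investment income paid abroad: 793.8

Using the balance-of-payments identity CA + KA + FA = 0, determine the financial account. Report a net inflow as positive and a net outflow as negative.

Goods balance = 2288.1 - 3680.3 = -1392.2
Services balance = 1906.2 - 3089.7 = -1183.5
Trade balance (goods + services) = -1392.2 + (-1183.5) = -2575.7
Net primary income = 541.6 - 793.8 = -252.2
Net secondary income = -326.8
Current account = -2575.7 + (-252.2) + (-326.8) = -3154.7
Financial account = -(-3154.7 + (-111.6)) = 3266.3

3266.3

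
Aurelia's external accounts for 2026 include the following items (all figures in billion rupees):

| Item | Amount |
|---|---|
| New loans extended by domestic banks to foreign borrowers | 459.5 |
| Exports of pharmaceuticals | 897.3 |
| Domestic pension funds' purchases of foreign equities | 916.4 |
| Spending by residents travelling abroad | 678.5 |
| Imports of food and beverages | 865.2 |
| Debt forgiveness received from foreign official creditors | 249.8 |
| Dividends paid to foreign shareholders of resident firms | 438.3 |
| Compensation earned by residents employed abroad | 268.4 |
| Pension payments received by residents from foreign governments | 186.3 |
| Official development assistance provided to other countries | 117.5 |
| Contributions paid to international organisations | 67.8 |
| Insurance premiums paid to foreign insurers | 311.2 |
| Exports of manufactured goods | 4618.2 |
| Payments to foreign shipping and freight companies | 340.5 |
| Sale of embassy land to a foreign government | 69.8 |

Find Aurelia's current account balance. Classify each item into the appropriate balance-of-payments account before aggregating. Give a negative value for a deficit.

Goods: -865.2 + 4618.2 + 897.3 = 4650.3
Services: -678.5 - 340.5 - 311.2 = -1330.2
Primary income: -438.3 + 268.4 = -169.9
Secondary income: 186.3 - 117.5 - 67.8 = 1.0
Current account = 4650.3 + (-1330.2) + (-169.9) + 1.0 = 3151.2
(Excluded from the current account — financial account: new loans extended by domestic banks to foreign borrowers 459.5, domestic pension funds' purchases of foreign equities 916.4; capital account: debt forgiveness received from foreign official creditors 249.8, sale of embassy land to a foreign government 69.8.)

3151.2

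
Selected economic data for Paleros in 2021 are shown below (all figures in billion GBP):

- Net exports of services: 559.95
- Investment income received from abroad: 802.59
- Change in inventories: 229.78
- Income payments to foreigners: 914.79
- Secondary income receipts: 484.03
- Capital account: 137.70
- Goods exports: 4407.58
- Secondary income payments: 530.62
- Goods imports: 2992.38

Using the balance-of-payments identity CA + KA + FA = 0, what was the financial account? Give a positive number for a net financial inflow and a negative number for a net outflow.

Goods balance = 4407.58 - 2992.38 = 1415.20
Services balance = 559.95
Trade balance (goods + services) = 1415.20 + 559.95 = 1975.15
Net primary income = 802.59 - 914.79 = -112.20
Net secondary income = 484.03 - 530.62 = -46.59
Current account = 1975.15 + (-112.20) + (-46.59) = 1816.36
Financial account = -(1816.36 + 137.70) = -1954.06

-1954.06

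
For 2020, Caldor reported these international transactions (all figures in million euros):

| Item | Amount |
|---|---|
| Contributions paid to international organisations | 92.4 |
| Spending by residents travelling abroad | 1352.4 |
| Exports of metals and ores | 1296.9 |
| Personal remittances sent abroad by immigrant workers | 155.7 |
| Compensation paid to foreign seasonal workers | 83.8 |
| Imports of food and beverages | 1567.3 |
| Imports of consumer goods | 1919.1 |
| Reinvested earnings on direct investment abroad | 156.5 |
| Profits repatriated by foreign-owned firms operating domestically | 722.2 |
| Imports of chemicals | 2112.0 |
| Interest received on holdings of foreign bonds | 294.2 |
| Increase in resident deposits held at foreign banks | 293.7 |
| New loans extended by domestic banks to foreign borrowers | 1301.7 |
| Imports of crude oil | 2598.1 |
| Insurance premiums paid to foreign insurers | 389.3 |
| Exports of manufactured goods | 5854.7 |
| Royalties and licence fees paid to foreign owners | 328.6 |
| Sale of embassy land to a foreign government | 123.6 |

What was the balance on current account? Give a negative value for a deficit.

Goods: -2112.0 - 1567.3 + 1296.9 - 1919.1 + 5854.7 - 2598.1 = -1044.9
Services: -328.6 - 389.3 - 1352.4 = -2070.3
Primary income: 156.5 + 294.2 - 83.8 - 722.2 = -355.3
Secondary income: -155.7 - 92.4 = -248.1
Current account = (-1044.9) + (-2070.3) + (-355.3) + (-248.1) = -3718.6
(Excluded from the current account — financial account: increase in resident deposits held at foreign banks 293.7, new loans extended by domestic banks to foreign borrowers 1301.7; capital account: sale of embassy land to a foreign government 123.6.)

-3718.6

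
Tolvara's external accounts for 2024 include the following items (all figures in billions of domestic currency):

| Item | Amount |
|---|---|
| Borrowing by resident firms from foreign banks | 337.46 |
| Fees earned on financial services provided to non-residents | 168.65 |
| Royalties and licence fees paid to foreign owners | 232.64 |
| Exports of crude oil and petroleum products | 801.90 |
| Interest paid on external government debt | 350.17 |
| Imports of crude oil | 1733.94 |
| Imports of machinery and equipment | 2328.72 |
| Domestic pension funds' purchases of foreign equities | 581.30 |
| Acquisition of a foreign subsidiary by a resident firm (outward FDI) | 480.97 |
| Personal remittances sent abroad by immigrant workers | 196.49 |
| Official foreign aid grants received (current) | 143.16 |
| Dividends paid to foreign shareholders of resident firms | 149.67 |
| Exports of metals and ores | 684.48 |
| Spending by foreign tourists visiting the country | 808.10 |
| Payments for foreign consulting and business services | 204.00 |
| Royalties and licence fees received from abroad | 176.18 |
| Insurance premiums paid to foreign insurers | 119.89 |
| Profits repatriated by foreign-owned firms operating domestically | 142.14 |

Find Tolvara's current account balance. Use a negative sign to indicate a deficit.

Goods: 801.90 - 2328.72 + 684.48 - 1733.94 = -2576.28
Services: -204.00 + 168.65 - 232.64 - 119.89 + 176.18 + 808.10 = 596.40
Primary income: -350.17 - 149.67 - 142.14 = -641.98
Secondary income: -196.49 + 143.16 = -53.33
Current account = (-2576.28) + 596.40 + (-641.98) + (-53.33) = -2675.19
(Excluded from the current account — financial account: borrowing by resident firms from foreign banks 337.46, domestic pension funds' purchases of foreign equities 581.30, acquisition of a foreign subsidiary by a resident firm (outward FDI) 480.97.)

-2675.19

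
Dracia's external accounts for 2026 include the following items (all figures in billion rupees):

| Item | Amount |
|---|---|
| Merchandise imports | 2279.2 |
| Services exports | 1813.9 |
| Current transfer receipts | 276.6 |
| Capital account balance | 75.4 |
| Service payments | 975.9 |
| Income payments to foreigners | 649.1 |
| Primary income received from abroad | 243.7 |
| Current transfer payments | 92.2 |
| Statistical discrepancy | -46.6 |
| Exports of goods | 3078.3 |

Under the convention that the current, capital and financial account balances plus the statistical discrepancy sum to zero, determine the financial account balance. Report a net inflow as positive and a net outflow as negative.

-1444.9

Goods balance = 3078.3 - 2279.2 = 799.1
Services balance = 1813.9 - 975.9 = 838.0
Trade balance (goods + services) = 799.1 + 838.0 = 1637.1
Net primary income = 243.7 - 649.1 = -405.4
Net secondary income = 276.6 - 92.2 = 184.4
Current account = 1637.1 + (-405.4) + 184.4 = 1416.1
Financial account = -(1416.1 + 75.4 + (-46.6)) = -1444.9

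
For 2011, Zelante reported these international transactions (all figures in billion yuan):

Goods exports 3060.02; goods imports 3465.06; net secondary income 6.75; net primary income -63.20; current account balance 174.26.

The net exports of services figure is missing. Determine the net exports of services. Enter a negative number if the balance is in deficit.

635.75

Current account = goods balance + services balance + net primary income + net secondary income
Sum of the known components = -461.49
Net exports of services = CA - (known components) = 174.26 - (-461.49) = 635.75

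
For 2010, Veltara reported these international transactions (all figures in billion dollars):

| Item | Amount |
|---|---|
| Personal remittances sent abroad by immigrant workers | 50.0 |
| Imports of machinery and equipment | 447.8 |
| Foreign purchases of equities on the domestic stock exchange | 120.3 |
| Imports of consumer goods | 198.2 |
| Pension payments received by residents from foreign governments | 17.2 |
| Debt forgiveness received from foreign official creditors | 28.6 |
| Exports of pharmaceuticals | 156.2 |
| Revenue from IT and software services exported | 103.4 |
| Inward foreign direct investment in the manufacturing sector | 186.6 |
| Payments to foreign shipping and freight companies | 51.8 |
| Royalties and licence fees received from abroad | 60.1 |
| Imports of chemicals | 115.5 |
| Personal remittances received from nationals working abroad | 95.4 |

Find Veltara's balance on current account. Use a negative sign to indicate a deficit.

Goods: 156.2 - 198.2 - 115.5 - 447.8 = -605.3
Services: 103.4 - 51.8 + 60.1 = 111.7
Secondary income: 17.2 + 95.4 - 50.0 = 62.6
Current account = (-605.3) + 111.7 + 62.6 = -431.0
(Excluded from the current account — financial account: foreign purchases of equities on the domestic stock exchange 120.3, inward foreign direct investment in the manufacturing sector 186.6; capital account: debt forgiveness received from foreign official creditors 28.6.)

-431.0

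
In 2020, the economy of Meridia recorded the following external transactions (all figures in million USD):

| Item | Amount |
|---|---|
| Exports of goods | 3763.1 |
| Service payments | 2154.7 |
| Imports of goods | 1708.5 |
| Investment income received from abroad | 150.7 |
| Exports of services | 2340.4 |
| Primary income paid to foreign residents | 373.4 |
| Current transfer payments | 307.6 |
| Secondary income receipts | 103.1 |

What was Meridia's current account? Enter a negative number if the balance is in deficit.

1813.1

Goods balance = 3763.1 - 1708.5 = 2054.6
Services balance = 2340.4 - 2154.7 = 185.7
Trade balance (goods + services) = 2054.6 + 185.7 = 2240.3
Net primary income = 150.7 - 373.4 = -222.7
Net secondary income = 103.1 - 307.6 = -204.5
Current account = 2240.3 + (-222.7) + (-204.5) = 1813.1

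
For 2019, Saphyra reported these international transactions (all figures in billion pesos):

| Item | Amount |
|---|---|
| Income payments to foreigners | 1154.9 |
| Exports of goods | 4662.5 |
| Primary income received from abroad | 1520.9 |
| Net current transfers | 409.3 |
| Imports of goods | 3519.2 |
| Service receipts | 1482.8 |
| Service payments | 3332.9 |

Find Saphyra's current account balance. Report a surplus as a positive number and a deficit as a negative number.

68.5

Goods balance = 4662.5 - 3519.2 = 1143.3
Services balance = 1482.8 - 3332.9 = -1850.1
Trade balance (goods + services) = 1143.3 + (-1850.1) = -706.8
Net primary income = 1520.9 - 1154.9 = 366.0
Net secondary income = 409.3
Current account = -706.8 + 366.0 + 409.3 = 68.5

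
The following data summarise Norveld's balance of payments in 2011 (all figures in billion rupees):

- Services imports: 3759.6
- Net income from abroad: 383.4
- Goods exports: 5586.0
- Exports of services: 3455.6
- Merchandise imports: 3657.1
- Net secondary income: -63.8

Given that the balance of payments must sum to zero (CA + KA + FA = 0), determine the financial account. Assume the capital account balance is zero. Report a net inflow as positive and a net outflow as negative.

-1944.5

Goods balance = 5586.0 - 3657.1 = 1928.9
Services balance = 3455.6 - 3759.6 = -304.0
Trade balance (goods + services) = 1928.9 + (-304.0) = 1624.9
Net primary income = 383.4
Net secondary income = -63.8
Current account = 1624.9 + 383.4 + (-63.8) = 1944.5
Financial account = -(1944.5) = -1944.5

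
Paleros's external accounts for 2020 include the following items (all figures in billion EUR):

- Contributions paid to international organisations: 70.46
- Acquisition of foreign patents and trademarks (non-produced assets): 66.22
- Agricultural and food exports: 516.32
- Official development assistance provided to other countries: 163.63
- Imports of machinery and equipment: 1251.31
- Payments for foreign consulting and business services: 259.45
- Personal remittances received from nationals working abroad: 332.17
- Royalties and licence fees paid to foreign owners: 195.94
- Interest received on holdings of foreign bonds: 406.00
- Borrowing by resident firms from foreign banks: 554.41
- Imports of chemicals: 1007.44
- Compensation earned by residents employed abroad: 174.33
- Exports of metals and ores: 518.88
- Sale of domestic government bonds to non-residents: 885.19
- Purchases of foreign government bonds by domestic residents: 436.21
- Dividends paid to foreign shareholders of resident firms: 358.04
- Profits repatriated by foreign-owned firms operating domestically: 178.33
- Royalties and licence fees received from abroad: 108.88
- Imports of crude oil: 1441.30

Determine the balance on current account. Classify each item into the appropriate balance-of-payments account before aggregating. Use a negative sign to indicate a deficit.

Goods: 518.88 - 1441.30 - 1007.44 + 516.32 - 1251.31 = -2664.85
Services: -259.45 - 195.94 + 108.88 = -346.51
Primary income: 406.00 + 174.33 - 178.33 - 358.04 = 43.96
Secondary income: 332.17 - 70.46 - 163.63 = 98.08
Current account = (-2664.85) + (-346.51) + 43.96 + 98.08 = -2869.32
(Excluded from the current account — capital account: acquisition of foreign patents and trademarks (non-produced assets) 66.22; financial account: borrowing by resident firms from foreign banks 554.41, sale of domestic government bonds to non-residents 885.19, purchases of foreign government bonds by domestic residents 436.21.)

-2869.32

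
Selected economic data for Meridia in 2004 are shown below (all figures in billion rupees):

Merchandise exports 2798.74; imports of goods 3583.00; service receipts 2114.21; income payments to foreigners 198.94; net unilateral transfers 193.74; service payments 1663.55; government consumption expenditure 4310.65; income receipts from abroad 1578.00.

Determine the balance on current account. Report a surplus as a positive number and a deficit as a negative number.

Goods balance = 2798.74 - 3583.00 = -784.26
Services balance = 2114.21 - 1663.55 = 450.66
Trade balance (goods + services) = -784.26 + 450.66 = -333.60
Net primary income = 1578.00 - 198.94 = 1379.06
Net secondary income = 193.74
Current account = -333.60 + 1379.06 + 193.74 = 1239.20

1239.20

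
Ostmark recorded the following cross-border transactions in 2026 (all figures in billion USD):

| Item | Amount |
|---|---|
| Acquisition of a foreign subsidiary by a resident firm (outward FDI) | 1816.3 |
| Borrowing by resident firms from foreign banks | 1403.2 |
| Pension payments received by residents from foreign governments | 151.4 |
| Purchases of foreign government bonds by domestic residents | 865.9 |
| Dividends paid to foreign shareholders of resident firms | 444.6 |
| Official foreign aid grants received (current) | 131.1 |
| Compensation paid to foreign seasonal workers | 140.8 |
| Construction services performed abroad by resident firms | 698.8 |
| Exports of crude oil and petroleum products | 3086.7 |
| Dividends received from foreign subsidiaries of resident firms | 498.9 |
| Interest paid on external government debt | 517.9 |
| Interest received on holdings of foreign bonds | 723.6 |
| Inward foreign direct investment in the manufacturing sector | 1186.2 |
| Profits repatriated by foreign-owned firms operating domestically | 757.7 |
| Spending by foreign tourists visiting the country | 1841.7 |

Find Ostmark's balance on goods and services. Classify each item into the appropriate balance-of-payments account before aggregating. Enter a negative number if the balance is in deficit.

Goods: 3086.7
Services: 1841.7 + 698.8 = 2540.5
Trade balance = 3086.7 + 2540.5 = 5627.2
(Excluded from the trade balance — financial account: acquisition of a foreign subsidiary by a resident firm (outward FDI) 1816.3, borrowing by resident firms from foreign banks 1403.2, purchases of foreign government bonds by domestic residents 865.9, inward foreign direct investment in the manufacturing sector 1186.2; secondary income: pension payments received by residents from foreign governments 151.4, official foreign aid grants received (current) 131.1; primary income: dividends paid to foreign shareholders of resident firms 444.6, compensation paid to foreign seasonal workers 140.8, dividends received from foreign subsidiaries of resident firms 498.9, interest paid on external government debt 517.9, interest received on holdings of foreign bonds 723.6, profits repatriated by foreign-owned firms operating domestically 757.7.)

5627.2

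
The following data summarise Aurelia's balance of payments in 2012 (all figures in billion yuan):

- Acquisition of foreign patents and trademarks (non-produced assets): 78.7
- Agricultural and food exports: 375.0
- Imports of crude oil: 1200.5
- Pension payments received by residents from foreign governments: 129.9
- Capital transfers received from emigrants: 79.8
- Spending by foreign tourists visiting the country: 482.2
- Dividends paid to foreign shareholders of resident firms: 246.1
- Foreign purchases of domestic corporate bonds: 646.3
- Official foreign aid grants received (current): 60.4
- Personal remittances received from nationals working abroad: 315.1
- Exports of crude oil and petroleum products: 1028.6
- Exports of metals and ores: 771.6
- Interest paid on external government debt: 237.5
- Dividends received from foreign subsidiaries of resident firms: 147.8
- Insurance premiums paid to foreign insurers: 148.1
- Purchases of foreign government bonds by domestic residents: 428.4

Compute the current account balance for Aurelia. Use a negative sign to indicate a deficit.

1478.4

Goods: 375.0 - 1200.5 + 771.6 + 1028.6 = 974.7
Services: 482.2 - 148.1 = 334.1
Primary income: -246.1 - 237.5 + 147.8 = -335.8
Secondary income: 315.1 + 129.9 + 60.4 = 505.4
Current account = 974.7 + 334.1 + (-335.8) + 505.4 = 1478.4
(Excluded from the current account — capital account: acquisition of foreign patents and trademarks (non-produced assets) 78.7, capital transfers received from emigrants 79.8; financial account: foreign purchases of domestic corporate bonds 646.3, purchases of foreign government bonds by domestic residents 428.4.)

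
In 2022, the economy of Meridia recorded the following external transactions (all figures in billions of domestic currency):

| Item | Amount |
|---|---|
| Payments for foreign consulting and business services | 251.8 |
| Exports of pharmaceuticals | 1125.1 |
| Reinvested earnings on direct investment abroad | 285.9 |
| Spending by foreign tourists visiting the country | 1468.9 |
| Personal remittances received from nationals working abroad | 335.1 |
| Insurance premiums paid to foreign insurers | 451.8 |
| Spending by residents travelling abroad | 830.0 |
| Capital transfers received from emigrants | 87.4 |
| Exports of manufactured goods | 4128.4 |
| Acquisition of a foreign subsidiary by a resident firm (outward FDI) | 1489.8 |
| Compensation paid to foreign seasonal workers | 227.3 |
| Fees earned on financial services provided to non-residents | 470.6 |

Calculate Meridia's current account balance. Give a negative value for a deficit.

6053.1

Goods: 4128.4 + 1125.1 = 5253.5
Services: 470.6 - 251.8 - 830.0 - 451.8 + 1468.9 = 405.9
Primary income: -227.3 + 285.9 = 58.6
Secondary income: 335.1
Current account = 5253.5 + 405.9 + 58.6 + 335.1 = 6053.1
(Excluded from the current account — capital account: capital transfers received from emigrants 87.4; financial account: acquisition of a foreign subsidiary by a resident firm (outward FDI) 1489.8.)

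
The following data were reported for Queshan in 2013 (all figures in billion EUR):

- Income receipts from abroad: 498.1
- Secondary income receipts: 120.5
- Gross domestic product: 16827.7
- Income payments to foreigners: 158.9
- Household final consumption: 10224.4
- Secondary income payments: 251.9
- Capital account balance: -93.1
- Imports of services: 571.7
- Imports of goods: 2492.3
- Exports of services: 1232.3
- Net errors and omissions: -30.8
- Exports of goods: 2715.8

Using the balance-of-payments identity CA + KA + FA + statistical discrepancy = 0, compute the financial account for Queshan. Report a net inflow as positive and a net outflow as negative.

-968.0

Goods balance = 2715.8 - 2492.3 = 223.5
Services balance = 1232.3 - 571.7 = 660.6
Trade balance (goods + services) = 223.5 + 660.6 = 884.1
Net primary income = 498.1 - 158.9 = 339.2
Net secondary income = 120.5 - 251.9 = -131.4
Current account = 884.1 + 339.2 + (-131.4) = 1091.9
Financial account = -(1091.9 + (-93.1) + (-30.8)) = -968.0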